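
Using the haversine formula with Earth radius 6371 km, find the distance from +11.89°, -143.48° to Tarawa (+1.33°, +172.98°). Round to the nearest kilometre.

4942 km

Δλ = 172.98 − -143.48 = 316.46°; wrapped into (−180°, 180°]: -43.54°.
Δφ = 1.33 − 11.89 = -10.56°.
a = sin²(Δφ/2) + cos φ₁ · cos φ₂ · sin²(Δλ/2) = 0.143034.
c = 2·atan2(√a, √(1−a)) = 0.77570 rad → d = 6371·c ≈ 4941.98 km.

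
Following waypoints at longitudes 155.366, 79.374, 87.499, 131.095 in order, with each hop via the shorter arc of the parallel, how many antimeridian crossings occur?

Leg 1: +155.366° → +79.374°, shortest Δλ = -75.992° (west) — does not cross 180°.
Leg 2: +79.374° → +87.499°, shortest Δλ = 8.125° (east) — does not cross 180°.
Leg 3: +87.499° → +131.095°, shortest Δλ = 43.596° (east) — does not cross 180°.
Total crossings: 0.

0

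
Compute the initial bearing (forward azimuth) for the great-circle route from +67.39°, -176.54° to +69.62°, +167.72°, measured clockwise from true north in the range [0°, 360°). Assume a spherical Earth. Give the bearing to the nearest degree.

298°

Δλ = 167.72 − -176.54 = 344.26°; wrapped into (−180°, 180°]: -15.74°.
θ = atan2( sin Δλ · cos φ₂ , cos φ₁ · sin φ₂ − sin φ₁ · cos φ₂ · cos Δλ )
  = atan2(-0.09447, 0.05097) = -61.653° → normalised to [0°, 360°): 298.347°.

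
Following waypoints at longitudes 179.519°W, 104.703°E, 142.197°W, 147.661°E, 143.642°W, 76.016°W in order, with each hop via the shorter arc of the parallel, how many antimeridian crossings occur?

4

Leg 1: -179.519° → +104.703°, shortest Δλ = -75.778° (west) — crosses 180°.
Leg 2: +104.703° → -142.197°, shortest Δλ = 113.1° (east) — crosses 180°.
Leg 3: -142.197° → +147.661°, shortest Δλ = -70.142° (west) — crosses 180°.
Leg 4: +147.661° → -143.642°, shortest Δλ = 68.697° (east) — crosses 180°.
Leg 5: -143.642° → -76.016°, shortest Δλ = 67.626° (east) — does not cross 180°.
Total crossings: 4.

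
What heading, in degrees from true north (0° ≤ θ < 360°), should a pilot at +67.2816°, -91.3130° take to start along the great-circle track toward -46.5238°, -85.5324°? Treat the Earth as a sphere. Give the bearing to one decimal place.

Δλ = -85.5324 − -91.3130 = 5.7806°.
θ = atan2( sin Δλ · cos φ₂ , cos φ₁ · sin φ₂ − sin φ₁ · cos φ₂ · cos Δλ )
  = atan2(0.06930, -0.91169) = 175.653° → normalised to [0°, 360°): 175.653°.

175.7°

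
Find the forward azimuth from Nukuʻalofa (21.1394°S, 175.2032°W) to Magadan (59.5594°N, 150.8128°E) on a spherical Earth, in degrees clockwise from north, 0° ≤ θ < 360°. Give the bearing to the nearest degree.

343°

Δλ = 150.8128 − -175.2032 = 326.0160°; wrapped into (−180°, 180°]: -33.9840°.
θ = atan2( sin Δλ · cos φ₂ , cos φ₁ · sin φ₂ − sin φ₁ · cos φ₂ · cos Δλ )
  = atan2(-0.28319, 0.95564) = -16.507° → normalised to [0°, 360°): 343.493°.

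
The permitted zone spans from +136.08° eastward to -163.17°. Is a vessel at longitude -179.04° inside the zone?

Yes

Band width going east from +136.08° to -163.17°: ((-163.17 − 136.08) mod 360) = 60.75°.
Offset of -179.04° east of the west edge: ((-179.04 − 136.08) mod 360) = 44.88°.
44.88° ≤ 60.75° ⇒ inside.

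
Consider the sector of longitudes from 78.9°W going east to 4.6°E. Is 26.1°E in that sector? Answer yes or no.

No

Band width going east from -78.9° to +4.6°: ((4.6 − -78.9) mod 360) = 83.5°.
Offset of +26.1° east of the west edge: ((26.1 − -78.9) mod 360) = 105.0°.
105.0° > 83.5° ⇒ outside.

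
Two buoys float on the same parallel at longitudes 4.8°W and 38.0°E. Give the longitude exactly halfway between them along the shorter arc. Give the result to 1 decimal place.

Signed shortest Δλ from -4.8° to +38.0° is +42.8°.
Midpoint longitude = -4.8° + (+42.8°)/2 = -4.8° + 21.4° = +16.6°.

16.6°E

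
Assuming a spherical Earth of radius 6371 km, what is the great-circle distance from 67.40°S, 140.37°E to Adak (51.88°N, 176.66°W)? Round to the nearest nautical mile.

7418 nmi

Δλ = -176.66 − 140.37 = -317.03°; wrapped into (−180°, 180°]: 42.97°.
Δφ = 51.88 − -67.40 = 119.28°.
a = sin²(Δφ/2) + cos φ₁ · cos φ₂ · sin²(Δλ/2) = 0.776362.
c = 2·atan2(√a, √(1−a)) = 2.15643 rad → d = 6371·c ≈ 13738.59 km ≈ 7418.24 nmi.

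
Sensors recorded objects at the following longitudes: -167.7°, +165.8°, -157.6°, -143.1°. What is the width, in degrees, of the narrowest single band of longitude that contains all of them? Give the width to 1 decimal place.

51.1°

Sort the longitudes: -167.7°, -157.6°, -143.1°, +165.8°.
Eastward gaps between consecutive values (wrapping around): 10.1°, 14.5°, 308.9°, 26.5°.
Largest gap = 308.9° ⇒ minimal covering band is its complement: 360° − 308.9° = 51.1°.
Band runs from +165.8° eastward to -143.1°, crossing the antimeridian.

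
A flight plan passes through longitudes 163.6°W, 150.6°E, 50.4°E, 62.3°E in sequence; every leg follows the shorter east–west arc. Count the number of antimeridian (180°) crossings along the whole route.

1

Leg 1: -163.6° → +150.6°, shortest Δλ = -45.8° (west) — crosses 180°.
Leg 2: +150.6° → +50.4°, shortest Δλ = -100.2° (west) — does not cross 180°.
Leg 3: +50.4° → +62.3°, shortest Δλ = 11.9° (east) — does not cross 180°.
Total crossings: 1.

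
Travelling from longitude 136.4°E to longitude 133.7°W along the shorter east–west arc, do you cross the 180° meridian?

Yes

Naïve |-133.7 − 136.4| = 270.1° > 180°, so the shorter arc goes the other way round — across 180°.
Signed shortest Δλ = ((-133.7 − 136.4 + 180) mod 360) − 180 = 89.9°.
Going east by 89.9° from +136.4° passes through 180° before reaching -133.7°.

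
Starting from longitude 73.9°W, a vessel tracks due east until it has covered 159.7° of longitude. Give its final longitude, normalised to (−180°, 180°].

Start at -73.9°; shift +159.7° → +85.8°.
+85.8° already lies in (−180°, 180°].

85.8°E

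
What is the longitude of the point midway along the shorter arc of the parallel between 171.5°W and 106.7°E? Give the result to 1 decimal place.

147.6°E

Signed shortest Δλ from -171.5° to +106.7° is -81.8°.
Midpoint longitude = -171.5° + (-81.8°)/2 = -171.5° − 40.9° = -212.4°.
Normalise into (−180°, 180°]: +147.6°.
(The naïve average (-171.5 + +106.7)/2 = -32.4° is on the wrong side of the globe.)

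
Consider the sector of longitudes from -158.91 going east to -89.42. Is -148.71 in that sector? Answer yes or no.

Band width going east from -158.91° to -89.42°: ((-89.42 − -158.91) mod 360) = 69.49°.
Offset of -148.71° east of the west edge: ((-148.71 − -158.91) mod 360) = 10.20°.
10.20° ≤ 69.49° ⇒ inside.

Yes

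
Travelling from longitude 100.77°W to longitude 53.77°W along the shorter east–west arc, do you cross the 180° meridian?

Signed shortest Δλ = ((-53.77 − -100.77 + 180) mod 360) − 180 = 47.0°.
Going east by 47.0° from -100.77° reaches -53.77° without touching 180°.

No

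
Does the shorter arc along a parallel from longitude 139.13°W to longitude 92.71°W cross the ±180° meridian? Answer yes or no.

No

Signed shortest Δλ = ((-92.71 − -139.13 + 180) mod 360) − 180 = 46.42°.
Going east by 46.42° from -139.13° reaches -92.71° without touching 180°.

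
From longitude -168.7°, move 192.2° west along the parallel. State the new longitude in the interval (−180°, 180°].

Start at -168.7°; shift −192.2° → -360.9°.
-360.9° lies outside (−180°, 180°]; add 360° → -0.9°.

-0.9°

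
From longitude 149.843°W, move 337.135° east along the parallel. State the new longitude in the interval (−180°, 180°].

Start at -149.843°; shift +337.135° → +187.292°.
+187.292° lies outside (−180°, 180°]; subtract 360° → -172.708°.

172.708°W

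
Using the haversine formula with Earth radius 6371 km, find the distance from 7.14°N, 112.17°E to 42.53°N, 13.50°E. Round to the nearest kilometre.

Δλ = 13.50 − 112.17 = -98.67°.
Δφ = 42.53 − 7.14 = 35.39°.
a = sin²(Δφ/2) + cos φ₁ · cos φ₂ · sin²(Δλ/2) = 0.513102.
c = 2·atan2(√a, √(1−a)) = 1.59700 rad → d = 6371·c ≈ 10174.51 km.

10175 km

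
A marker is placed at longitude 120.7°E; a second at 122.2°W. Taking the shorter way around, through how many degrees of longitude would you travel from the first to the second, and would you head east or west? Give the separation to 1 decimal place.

Raw difference: -122.2 − 120.7 = -242.9°.
Normalise into (−180°, 180°]: -242.9° + 360° = 117.1°.
Positive ⇒ the second point lies to the east; separation 117.1°.

117.1° east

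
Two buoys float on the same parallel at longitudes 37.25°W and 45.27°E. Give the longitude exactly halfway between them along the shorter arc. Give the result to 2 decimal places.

4.01°E

Signed shortest Δλ from -37.25° to +45.27° is +82.52°.
Midpoint longitude = -37.25° + (+82.52°)/2 = -37.25° + 41.26° = +4.01°.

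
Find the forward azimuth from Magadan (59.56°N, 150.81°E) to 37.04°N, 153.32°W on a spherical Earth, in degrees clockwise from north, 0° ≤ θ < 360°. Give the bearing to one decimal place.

97.0°

Δλ = -153.32 − 150.81 = -304.13°; wrapped into (−180°, 180°]: 55.87°.
θ = atan2( sin Δλ · cos φ₂ , cos φ₁ · sin φ₂ − sin φ₁ · cos φ₂ · cos Δλ )
  = atan2(0.66074, -0.08094) = 96.984° → normalised to [0°, 360°): 96.984°.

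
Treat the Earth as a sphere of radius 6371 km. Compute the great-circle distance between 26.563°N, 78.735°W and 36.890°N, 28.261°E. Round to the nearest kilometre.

Δλ = 28.261 − -78.735 = 106.996°.
Δφ = 36.890 − 26.563 = 10.327°.
a = sin²(Δφ/2) + cos φ₁ · cos φ₂ · sin²(Δλ/2) = 0.470335.
c = 2·atan2(√a, √(1−a)) = 1.51143 rad → d = 6371·c ≈ 9629.33 km.

9629 km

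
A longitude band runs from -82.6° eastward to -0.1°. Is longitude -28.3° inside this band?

Band width going east from -82.6° to -0.1°: ((-0.1 − -82.6) mod 360) = 82.5°.
Offset of -28.3° east of the west edge: ((-28.3 − -82.6) mod 360) = 54.3°.
54.3° ≤ 82.5° ⇒ inside.

Yes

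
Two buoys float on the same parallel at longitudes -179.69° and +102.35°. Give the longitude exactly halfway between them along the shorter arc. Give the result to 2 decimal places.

+141.33°

Signed shortest Δλ from -179.69° to +102.35° is -77.96°.
Midpoint longitude = -179.69° + (-77.96°)/2 = -179.69° − 38.98° = -218.67°.
Normalise into (−180°, 180°]: +141.33°.
(The naïve average (-179.69 + +102.35)/2 = -38.67° is on the wrong side of the globe.)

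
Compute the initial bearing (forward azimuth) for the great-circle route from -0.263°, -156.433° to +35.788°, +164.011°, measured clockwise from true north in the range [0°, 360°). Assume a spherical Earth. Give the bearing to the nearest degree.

319°

Δλ = 164.011 − -156.433 = 320.444°; wrapped into (−180°, 180°]: -39.556°.
θ = atan2( sin Δλ · cos φ₂ , cos φ₁ · sin φ₂ − sin φ₁ · cos φ₂ · cos Δλ )
  = atan2(-0.51659, 0.58765) = -41.318° → normalised to [0°, 360°): 318.682°.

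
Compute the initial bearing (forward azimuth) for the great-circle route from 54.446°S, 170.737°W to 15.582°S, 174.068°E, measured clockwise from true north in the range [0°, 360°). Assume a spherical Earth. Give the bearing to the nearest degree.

Δλ = 174.068 − -170.737 = 344.805°; wrapped into (−180°, 180°]: -15.195°.
θ = atan2( sin Δλ · cos φ₂ , cos φ₁ · sin φ₂ − sin φ₁ · cos φ₂ · cos Δλ )
  = atan2(-0.25247, 0.60008) = -22.818° → normalised to [0°, 360°): 337.182°.

337°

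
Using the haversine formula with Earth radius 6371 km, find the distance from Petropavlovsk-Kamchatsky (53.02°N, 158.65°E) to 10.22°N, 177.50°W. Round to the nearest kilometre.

5216 km

Δλ = -177.50 − 158.65 = -336.15°; wrapped into (−180°, 180°]: 23.85°.
Δφ = 10.22 − 53.02 = -42.80°.
a = sin²(Δφ/2) + cos φ₁ · cos φ₂ · sin²(Δλ/2) = 0.158411.
c = 2·atan2(√a, √(1−a)) = 0.81869 rad → d = 6371·c ≈ 5215.88 km.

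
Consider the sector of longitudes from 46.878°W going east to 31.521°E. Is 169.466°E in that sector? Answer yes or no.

Band width going east from -46.878° to +31.521°: ((31.521 − -46.878) mod 360) = 78.399°.
Offset of +169.466° east of the west edge: ((169.466 − -46.878) mod 360) = 216.344°.
216.344° > 78.399° ⇒ outside.

No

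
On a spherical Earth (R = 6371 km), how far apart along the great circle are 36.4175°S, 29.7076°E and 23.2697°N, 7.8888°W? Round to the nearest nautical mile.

Δλ = -7.8888 − 29.7076 = -37.5964°.
Δφ = 23.2697 − -36.4175 = 59.6872°.
a = sin²(Δφ/2) + cos φ₁ · cos φ₂ · sin²(Δλ/2) = 0.324401.
c = 2·atan2(√a, √(1−a)) = 1.21195 rad → d = 6371·c ≈ 7721.31 km ≈ 4169.17 nmi.

4169 nmi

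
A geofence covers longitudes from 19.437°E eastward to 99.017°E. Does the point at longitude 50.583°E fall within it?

Yes

Band width going east from +19.437° to +99.017°: ((99.017 − 19.437) mod 360) = 79.580°.
Offset of +50.583° east of the west edge: ((50.583 − 19.437) mod 360) = 31.146°.
31.146° ≤ 79.580° ⇒ inside.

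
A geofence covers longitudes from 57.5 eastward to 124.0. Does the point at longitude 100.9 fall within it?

Yes

Band width going east from +57.5° to +124.0°: ((124.0 − 57.5) mod 360) = 66.5°.
Offset of +100.9° east of the west edge: ((100.9 − 57.5) mod 360) = 43.4°.
43.4° ≤ 66.5° ⇒ inside.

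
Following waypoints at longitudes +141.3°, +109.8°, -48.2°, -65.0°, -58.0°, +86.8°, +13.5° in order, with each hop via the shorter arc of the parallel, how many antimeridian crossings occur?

0

Leg 1: +141.3° → +109.8°, shortest Δλ = -31.5° (west) — does not cross 180°.
Leg 2: +109.8° → -48.2°, shortest Δλ = -158.0° (west) — does not cross 180°.
Leg 3: -48.2° → -65.0°, shortest Δλ = -16.8° (west) — does not cross 180°.
Leg 4: -65.0° → -58.0°, shortest Δλ = 7.0° (east) — does not cross 180°.
Leg 5: -58.0° → +86.8°, shortest Δλ = 144.8° (east) — does not cross 180°.
Leg 6: +86.8° → +13.5°, shortest Δλ = -73.3° (west) — does not cross 180°.
Total crossings: 0.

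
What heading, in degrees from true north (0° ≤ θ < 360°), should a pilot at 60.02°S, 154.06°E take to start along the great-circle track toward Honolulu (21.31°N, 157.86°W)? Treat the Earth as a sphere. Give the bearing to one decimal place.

Δλ = -157.86 − 154.06 = -311.92°; wrapped into (−180°, 180°]: 48.08°.
θ = atan2( sin Δλ · cos φ₂ , cos φ₁ · sin φ₂ − sin φ₁ · cos φ₂ · cos Δλ )
  = atan2(0.69320, 0.72073) = 43.885° → normalised to [0°, 360°): 43.885°.

43.9°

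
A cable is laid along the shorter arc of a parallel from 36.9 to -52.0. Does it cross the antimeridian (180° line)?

No

Signed shortest Δλ = ((-52.0 − 36.9 + 180) mod 360) − 180 = -88.9°.
Going west by 88.9° from +36.9° reaches -52.0° without touching 180°.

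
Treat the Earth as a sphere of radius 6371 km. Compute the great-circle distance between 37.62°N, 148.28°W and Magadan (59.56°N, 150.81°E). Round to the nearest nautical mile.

2632 nmi

Δλ = 150.81 − -148.28 = 299.09°; wrapped into (−180°, 180°]: -60.91°.
Δφ = 59.56 − 37.62 = 21.94°.
a = sin²(Δφ/2) + cos φ₁ · cos φ₂ · sin²(Δλ/2) = 0.139308.
c = 2·atan2(√a, √(1−a)) = 0.76500 rad → d = 6371·c ≈ 4873.80 km ≈ 2631.64 nmi.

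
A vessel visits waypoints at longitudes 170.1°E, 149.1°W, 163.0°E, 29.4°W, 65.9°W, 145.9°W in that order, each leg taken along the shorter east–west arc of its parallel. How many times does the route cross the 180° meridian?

Leg 1: +170.1° → -149.1°, shortest Δλ = 40.8° (east) — crosses 180°.
Leg 2: -149.1° → +163.0°, shortest Δλ = -47.9° (west) — crosses 180°.
Leg 3: +163.0° → -29.4°, shortest Δλ = 167.6° (east) — crosses 180°.
Leg 4: -29.4° → -65.9°, shortest Δλ = -36.5° (west) — does not cross 180°.
Leg 5: -65.9° → -145.9°, shortest Δλ = -80.0° (west) — does not cross 180°.
Total crossings: 3.

3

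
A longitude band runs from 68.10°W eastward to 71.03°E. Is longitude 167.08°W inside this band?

Band width going east from -68.10° to +71.03°: ((71.03 − -68.10) mod 360) = 139.13°.
Offset of -167.08° east of the west edge: ((-167.08 − -68.10) mod 360) = 261.02°.
261.02° > 139.13° ⇒ outside.

No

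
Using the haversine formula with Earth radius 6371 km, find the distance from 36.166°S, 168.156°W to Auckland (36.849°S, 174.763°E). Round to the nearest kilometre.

1526 km

Δλ = 174.763 − -168.156 = 342.919°; wrapped into (−180°, 180°]: -17.081°.
Δφ = -36.849 − -36.166 = -0.683°.
a = sin²(Δφ/2) + cos φ₁ · cos φ₂ · sin²(Δλ/2) = 0.014283.
c = 2·atan2(√a, √(1−a)) = 0.23960 rad → d = 6371·c ≈ 1526.49 km.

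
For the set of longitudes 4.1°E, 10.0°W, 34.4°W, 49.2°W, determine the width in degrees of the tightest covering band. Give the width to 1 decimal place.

Sort the longitudes: -49.2°, -34.4°, -10.0°, +4.1°.
Eastward gaps between consecutive values (wrapping around): 14.8°, 24.4°, 14.1°, 306.7°.
Largest gap = 306.7° ⇒ minimal covering band is its complement: 360° − 306.7° = 53.3°.
Band runs from -49.2° eastward to +4.1°.

53.3°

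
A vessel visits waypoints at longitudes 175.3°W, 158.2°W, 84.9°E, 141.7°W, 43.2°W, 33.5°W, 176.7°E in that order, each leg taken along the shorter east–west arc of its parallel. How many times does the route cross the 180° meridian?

Leg 1: -175.3° → -158.2°, shortest Δλ = 17.1° (east) — does not cross 180°.
Leg 2: -158.2° → +84.9°, shortest Δλ = -116.9° (west) — crosses 180°.
Leg 3: +84.9° → -141.7°, shortest Δλ = 133.4° (east) — crosses 180°.
Leg 4: -141.7° → -43.2°, shortest Δλ = 98.5° (east) — does not cross 180°.
Leg 5: -43.2° → -33.5°, shortest Δλ = 9.7° (east) — does not cross 180°.
Leg 6: -33.5° → +176.7°, shortest Δλ = -149.8° (west) — crosses 180°.
Total crossings: 3.

3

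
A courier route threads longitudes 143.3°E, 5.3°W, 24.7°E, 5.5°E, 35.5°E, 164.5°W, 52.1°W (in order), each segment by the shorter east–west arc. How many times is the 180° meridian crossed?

1

Leg 1: +143.3° → -5.3°, shortest Δλ = -148.6° (west) — does not cross 180°.
Leg 2: -5.3° → +24.7°, shortest Δλ = 30.0° (east) — does not cross 180°.
Leg 3: +24.7° → +5.5°, shortest Δλ = -19.2° (west) — does not cross 180°.
Leg 4: +5.5° → +35.5°, shortest Δλ = 30.0° (east) — does not cross 180°.
Leg 5: +35.5° → -164.5°, shortest Δλ = 160.0° (east) — crosses 180°.
Leg 6: -164.5° → -52.1°, shortest Δλ = 112.4° (east) — does not cross 180°.
Total crossings: 1.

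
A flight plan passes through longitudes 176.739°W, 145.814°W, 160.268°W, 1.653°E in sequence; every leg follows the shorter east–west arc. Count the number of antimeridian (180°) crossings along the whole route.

Leg 1: -176.739° → -145.814°, shortest Δλ = 30.925° (east) — does not cross 180°.
Leg 2: -145.814° → -160.268°, shortest Δλ = -14.454° (west) — does not cross 180°.
Leg 3: -160.268° → +1.653°, shortest Δλ = 161.921° (east) — does not cross 180°.
Total crossings: 0.

0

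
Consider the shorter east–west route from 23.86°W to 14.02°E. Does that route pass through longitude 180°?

No

Signed shortest Δλ = ((14.02 − -23.86 + 180) mod 360) − 180 = 37.88°.
Going east by 37.88° from -23.86° reaches +14.02° without touching 180°.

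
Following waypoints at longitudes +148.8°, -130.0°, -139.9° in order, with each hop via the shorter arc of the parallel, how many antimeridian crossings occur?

Leg 1: +148.8° → -130.0°, shortest Δλ = 81.2° (east) — crosses 180°.
Leg 2: -130.0° → -139.9°, shortest Δλ = -9.9° (west) — does not cross 180°.
Total crossings: 1.

1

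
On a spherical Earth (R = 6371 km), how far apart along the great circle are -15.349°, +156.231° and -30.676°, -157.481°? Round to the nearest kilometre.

4994 km

Δλ = -157.481 − 156.231 = -313.712°; wrapped into (−180°, 180°]: 46.288°.
Δφ = -30.676 − -15.349 = -15.327°.
a = sin²(Δφ/2) + cos φ₁ · cos φ₂ · sin²(Δλ/2) = 0.145910.
c = 2·atan2(√a, √(1−a)) = 0.78388 rad → d = 6371·c ≈ 4994.10 km.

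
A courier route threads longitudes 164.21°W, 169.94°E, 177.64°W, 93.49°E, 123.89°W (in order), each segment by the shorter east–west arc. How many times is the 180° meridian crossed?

Leg 1: -164.21° → +169.94°, shortest Δλ = -25.85° (west) — crosses 180°.
Leg 2: +169.94° → -177.64°, shortest Δλ = 12.42° (east) — crosses 180°.
Leg 3: -177.64° → +93.49°, shortest Δλ = -88.87° (west) — crosses 180°.
Leg 4: +93.49° → -123.89°, shortest Δλ = 142.62° (east) — crosses 180°.
Total crossings: 4.

4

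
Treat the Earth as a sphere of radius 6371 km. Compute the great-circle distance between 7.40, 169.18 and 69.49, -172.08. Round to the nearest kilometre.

Δλ = -172.08 − 169.18 = -341.26°; wrapped into (−180°, 180°]: 18.74°.
Δφ = 69.49 − 7.40 = 62.09°.
a = sin²(Δφ/2) + cos φ₁ · cos φ₂ · sin²(Δλ/2) = 0.275168.
c = 2·atan2(√a, √(1−a)) = 1.10441 rad → d = 6371·c ≈ 7036.18 km.

7036 km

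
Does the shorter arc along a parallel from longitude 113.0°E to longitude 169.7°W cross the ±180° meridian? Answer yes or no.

Naïve |-169.7 − 113.0| = 282.7° > 180°, so the shorter arc goes the other way round — across 180°.
Signed shortest Δλ = ((-169.7 − 113.0 + 180) mod 360) − 180 = 77.3°.
Going east by 77.3° from +113.0° passes through 180° before reaching -169.7°.

Yes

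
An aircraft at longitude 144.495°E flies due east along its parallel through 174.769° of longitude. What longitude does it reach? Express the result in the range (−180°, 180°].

Start at +144.495°; shift +174.769° → +319.264°.
+319.264° lies outside (−180°, 180°]; subtract 360° → -40.736°.

40.736°W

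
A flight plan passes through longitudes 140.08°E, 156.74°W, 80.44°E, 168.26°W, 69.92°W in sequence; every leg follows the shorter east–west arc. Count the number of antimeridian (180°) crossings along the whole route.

3

Leg 1: +140.08° → -156.74°, shortest Δλ = 63.18° (east) — crosses 180°.
Leg 2: -156.74° → +80.44°, shortest Δλ = -122.82° (west) — crosses 180°.
Leg 3: +80.44° → -168.26°, shortest Δλ = 111.3° (east) — crosses 180°.
Leg 4: -168.26° → -69.92°, shortest Δλ = 98.34° (east) — does not cross 180°.
Total crossings: 3.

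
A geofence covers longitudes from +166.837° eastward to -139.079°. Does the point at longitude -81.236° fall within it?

No

Band width going east from +166.837° to -139.079°: ((-139.079 − 166.837) mod 360) = 54.084°.
Offset of -81.236° east of the west edge: ((-81.236 − 166.837) mod 360) = 111.927°.
111.927° > 54.084° ⇒ outside.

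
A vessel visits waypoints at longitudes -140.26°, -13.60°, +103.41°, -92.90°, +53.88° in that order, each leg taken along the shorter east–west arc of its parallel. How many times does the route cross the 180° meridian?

Leg 1: -140.26° → -13.60°, shortest Δλ = 126.66° (east) — does not cross 180°.
Leg 2: -13.60° → +103.41°, shortest Δλ = 117.01° (east) — does not cross 180°.
Leg 3: +103.41° → -92.90°, shortest Δλ = 163.69° (east) — crosses 180°.
Leg 4: -92.90° → +53.88°, shortest Δλ = 146.78° (east) — does not cross 180°.
Total crossings: 1.

1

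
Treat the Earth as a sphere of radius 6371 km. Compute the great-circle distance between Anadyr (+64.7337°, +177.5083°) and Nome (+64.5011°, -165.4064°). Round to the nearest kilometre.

Δλ = -165.4064 − 177.5083 = -342.9147°; wrapped into (−180°, 180°]: 17.0853°.
Δφ = 64.5011 − 64.7337 = -0.2326°.
a = sin²(Δφ/2) + cos φ₁ · cos φ₂ · sin²(Δλ/2) = 0.004059.
c = 2·atan2(√a, √(1−a)) = 0.12750 rad → d = 6371·c ≈ 812.31 km.

812 km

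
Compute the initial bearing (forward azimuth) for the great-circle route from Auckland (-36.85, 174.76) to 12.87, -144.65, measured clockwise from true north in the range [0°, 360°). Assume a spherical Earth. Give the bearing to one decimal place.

Δλ = -144.65 − 174.76 = -319.41°; wrapped into (−180°, 180°]: 40.59°.
θ = atan2( sin Δλ · cos φ₂ , cos φ₁ · sin φ₂ − sin φ₁ · cos φ₂ · cos Δλ )
  = atan2(0.63430, 0.62222) = 45.551° → normalised to [0°, 360°): 45.551°.

45.6°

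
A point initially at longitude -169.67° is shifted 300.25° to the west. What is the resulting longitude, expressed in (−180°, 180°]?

Start at -169.67°; shift −300.25° → -469.92°.
-469.92° lies outside (−180°, 180°]; add 360° → -109.92°.

-109.92°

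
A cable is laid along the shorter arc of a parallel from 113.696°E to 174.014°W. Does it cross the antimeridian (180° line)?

Naïve |-174.014 − 113.696| = 287.71° > 180°, so the shorter arc goes the other way round — across 180°.
Signed shortest Δλ = ((-174.014 − 113.696 + 180) mod 360) − 180 = 72.29°.
Going east by 72.29° from +113.696° passes through 180° before reaching -174.014°.

Yes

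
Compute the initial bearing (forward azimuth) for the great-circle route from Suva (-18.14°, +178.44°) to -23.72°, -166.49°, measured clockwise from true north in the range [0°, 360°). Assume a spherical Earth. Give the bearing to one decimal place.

114.2°

Δλ = -166.49 − 178.44 = -344.93°; wrapped into (−180°, 180°]: 15.07°.
θ = atan2( sin Δλ · cos φ₂ , cos φ₁ · sin φ₂ − sin φ₁ · cos φ₂ · cos Δλ )
  = atan2(0.23803, -0.10704) = 114.212° → normalised to [0°, 360°): 114.212°.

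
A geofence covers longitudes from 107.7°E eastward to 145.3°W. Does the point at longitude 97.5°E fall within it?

No

Band width going east from +107.7° to -145.3°: ((-145.3 − 107.7) mod 360) = 107.0°.
Offset of +97.5° east of the west edge: ((97.5 − 107.7) mod 360) = 349.8°.
349.8° > 107.0° ⇒ outside.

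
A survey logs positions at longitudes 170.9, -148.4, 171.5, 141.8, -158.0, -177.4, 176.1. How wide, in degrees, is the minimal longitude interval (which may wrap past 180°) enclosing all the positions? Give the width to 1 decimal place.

69.8°

Sort the longitudes: -177.4°, -158.0°, -148.4°, +141.8°, +170.9°, +171.5°, +176.1°.
Eastward gaps between consecutive values (wrapping around): 19.4°, 9.6°, 290.2°, 29.1°, 0.6°, 4.6°, 6.5°.
Largest gap = 290.2° ⇒ minimal covering band is its complement: 360° − 290.2° = 69.8°.
Band runs from +141.8° eastward to -148.4°, crossing the antimeridian.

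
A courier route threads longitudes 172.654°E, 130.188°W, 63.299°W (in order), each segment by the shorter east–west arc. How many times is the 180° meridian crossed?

Leg 1: +172.654° → -130.188°, shortest Δλ = 57.158° (east) — crosses 180°.
Leg 2: -130.188° → -63.299°, shortest Δλ = 66.889° (east) — does not cross 180°.
Total crossings: 1.

1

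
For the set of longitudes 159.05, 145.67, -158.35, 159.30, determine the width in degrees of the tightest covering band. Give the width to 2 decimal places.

55.98°

Sort the longitudes: -158.35°, +145.67°, +159.05°, +159.30°.
Eastward gaps between consecutive values (wrapping around): 304.02°, 13.38°, 0.25°, 42.35°.
Largest gap = 304.02° ⇒ minimal covering band is its complement: 360° − 304.02° = 55.98°.
Band runs from +145.67° eastward to -158.35°, crossing the antimeridian.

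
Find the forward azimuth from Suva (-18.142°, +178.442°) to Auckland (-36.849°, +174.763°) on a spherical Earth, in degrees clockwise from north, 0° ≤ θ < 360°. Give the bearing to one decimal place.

Δλ = 174.763 − 178.442 = -3.679°.
θ = atan2( sin Δλ · cos φ₂ , cos φ₁ · sin φ₂ − sin φ₁ · cos φ₂ · cos Δλ )
  = atan2(-0.05135, -0.32124) = -170.919° → normalised to [0°, 360°): 189.081°.

189.1°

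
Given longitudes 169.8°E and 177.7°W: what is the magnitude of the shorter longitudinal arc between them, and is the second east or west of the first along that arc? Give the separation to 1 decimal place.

Raw difference: -177.7 − 169.8 = -347.5°.
Normalise into (−180°, 180°]: -347.5° + 360° = 12.5°.
Positive ⇒ the second point lies to the east; separation 12.5°.

12.5° east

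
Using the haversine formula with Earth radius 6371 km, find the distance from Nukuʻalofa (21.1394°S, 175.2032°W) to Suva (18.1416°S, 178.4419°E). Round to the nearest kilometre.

Δλ = 178.4419 − -175.2032 = 353.6451°; wrapped into (−180°, 180°]: -6.3549°.
Δφ = -18.1416 − -21.1394 = 2.9978°.
a = sin²(Δφ/2) + cos φ₁ · cos φ₂ · sin²(Δλ/2) = 0.003407.
c = 2·atan2(√a, √(1−a)) = 0.11681 rad → d = 6371·c ≈ 744.21 km.

744 km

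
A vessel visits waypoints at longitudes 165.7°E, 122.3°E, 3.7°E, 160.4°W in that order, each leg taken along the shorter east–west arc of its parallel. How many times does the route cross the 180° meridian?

Leg 1: +165.7° → +122.3°, shortest Δλ = -43.4° (west) — does not cross 180°.
Leg 2: +122.3° → +3.7°, shortest Δλ = -118.6° (west) — does not cross 180°.
Leg 3: +3.7° → -160.4°, shortest Δλ = -164.1° (west) — does not cross 180°.
Total crossings: 0.

0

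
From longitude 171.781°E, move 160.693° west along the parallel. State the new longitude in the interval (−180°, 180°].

Start at +171.781°; shift −160.693° → +11.088°.
+11.088° already lies in (−180°, 180°].

11.088°E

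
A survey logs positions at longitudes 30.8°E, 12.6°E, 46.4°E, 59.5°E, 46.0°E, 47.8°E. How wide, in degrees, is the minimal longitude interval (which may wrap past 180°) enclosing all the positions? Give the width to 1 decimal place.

Sort the longitudes: +12.6°, +30.8°, +46.0°, +46.4°, +47.8°, +59.5°.
Eastward gaps between consecutive values (wrapping around): 18.2°, 15.2°, 0.4°, 1.4°, 11.7°, 313.1°.
Largest gap = 313.1° ⇒ minimal covering band is its complement: 360° − 313.1° = 46.9°.
Band runs from +12.6° eastward to +59.5°.

46.9°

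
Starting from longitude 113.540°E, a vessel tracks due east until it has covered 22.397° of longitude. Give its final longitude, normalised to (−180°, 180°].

135.937°E

Start at +113.540°; shift +22.397° → +135.937°.
+135.937° already lies in (−180°, 180°].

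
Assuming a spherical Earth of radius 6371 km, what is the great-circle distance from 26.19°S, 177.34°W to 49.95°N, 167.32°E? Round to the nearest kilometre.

Δλ = 167.32 − -177.34 = 344.66°; wrapped into (−180°, 180°]: -15.34°.
Δφ = 49.95 − -26.19 = 76.14°.
a = sin²(Δφ/2) + cos φ₁ · cos φ₂ · sin²(Δλ/2) = 0.390510.
c = 2·atan2(√a, √(1−a)) = 1.35003 rad → d = 6371·c ≈ 8601.03 km.

8601 km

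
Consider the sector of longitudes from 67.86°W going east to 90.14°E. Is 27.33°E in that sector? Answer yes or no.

Yes

Band width going east from -67.86° to +90.14°: ((90.14 − -67.86) mod 360) = 158.00°.
Offset of +27.33° east of the west edge: ((27.33 − -67.86) mod 360) = 95.19°.
95.19° ≤ 158.00° ⇒ inside.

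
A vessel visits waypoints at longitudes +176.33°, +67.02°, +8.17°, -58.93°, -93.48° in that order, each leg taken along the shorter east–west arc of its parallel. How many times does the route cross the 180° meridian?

0

Leg 1: +176.33° → +67.02°, shortest Δλ = -109.31° (west) — does not cross 180°.
Leg 2: +67.02° → +8.17°, shortest Δλ = -58.85° (west) — does not cross 180°.
Leg 3: +8.17° → -58.93°, shortest Δλ = -67.1° (west) — does not cross 180°.
Leg 4: -58.93° → -93.48°, shortest Δλ = -34.55° (west) — does not cross 180°.
Total crossings: 0.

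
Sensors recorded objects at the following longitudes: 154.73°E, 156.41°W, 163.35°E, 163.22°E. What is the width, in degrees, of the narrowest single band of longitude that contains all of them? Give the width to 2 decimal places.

48.86°

Sort the longitudes: -156.41°, +154.73°, +163.22°, +163.35°.
Eastward gaps between consecutive values (wrapping around): 311.14°, 8.49°, 0.13°, 40.24°.
Largest gap = 311.14° ⇒ minimal covering band is its complement: 360° − 311.14° = 48.86°.
Band runs from +154.73° eastward to -156.41°, crossing the antimeridian.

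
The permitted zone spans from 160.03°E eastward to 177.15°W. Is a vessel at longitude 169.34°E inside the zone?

Yes

Band width going east from +160.03° to -177.15°: ((-177.15 − 160.03) mod 360) = 22.82°.
Offset of +169.34° east of the west edge: ((169.34 − 160.03) mod 360) = 9.31°.
9.31° ≤ 22.82° ⇒ inside.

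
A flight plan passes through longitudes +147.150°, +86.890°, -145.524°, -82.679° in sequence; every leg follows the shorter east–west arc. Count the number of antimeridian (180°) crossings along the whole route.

Leg 1: +147.150° → +86.890°, shortest Δλ = -60.26° (west) — does not cross 180°.
Leg 2: +86.890° → -145.524°, shortest Δλ = 127.586° (east) — crosses 180°.
Leg 3: -145.524° → -82.679°, shortest Δλ = 62.845° (east) — does not cross 180°.
Total crossings: 1.

1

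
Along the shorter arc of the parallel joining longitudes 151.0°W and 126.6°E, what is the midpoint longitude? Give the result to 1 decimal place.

Signed shortest Δλ from -151.0° to +126.6° is -82.4°.
Midpoint longitude = -151.0° + (-82.4°)/2 = -151.0° − 41.2° = -192.2°.
Normalise into (−180°, 180°]: +167.8°.
(The naïve average (-151.0 + +126.6)/2 = -12.2° is on the wrong side of the globe.)

167.8°E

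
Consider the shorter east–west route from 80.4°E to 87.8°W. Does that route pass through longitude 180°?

No

Signed shortest Δλ = ((-87.8 − 80.4 + 180) mod 360) − 180 = -168.2°.
Going west by 168.2° from +80.4° reaches -87.8° without touching 180°.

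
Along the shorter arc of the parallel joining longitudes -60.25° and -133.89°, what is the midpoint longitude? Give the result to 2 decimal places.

Signed shortest Δλ from -60.25° to -133.89° is -73.64°.
Midpoint longitude = -60.25° + (-73.64°)/2 = -60.25° − 36.82° = -97.07°.

-97.07°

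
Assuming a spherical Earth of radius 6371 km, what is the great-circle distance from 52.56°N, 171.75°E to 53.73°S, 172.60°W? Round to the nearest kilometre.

11908 km

Δλ = -172.60 − 171.75 = -344.35°; wrapped into (−180°, 180°]: 15.65°.
Δφ = -53.73 − 52.56 = -106.29°.
a = sin²(Δφ/2) + cos φ₁ · cos φ₂ · sin²(Δλ/2) = 0.646916.
c = 2·atan2(√a, √(1−a)) = 1.86903 rad → d = 6371·c ≈ 11907.59 km.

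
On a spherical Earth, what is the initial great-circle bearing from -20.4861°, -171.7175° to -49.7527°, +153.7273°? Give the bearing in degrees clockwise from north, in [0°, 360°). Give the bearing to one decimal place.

Δλ = 153.7273 − -171.7175 = 325.4448°; wrapped into (−180°, 180°]: -34.5552°.
θ = atan2( sin Δλ · cos φ₂ , cos φ₁ · sin φ₂ − sin φ₁ · cos φ₂ · cos Δλ )
  = atan2(-0.36646, -0.52877) = -145.276° → normalised to [0°, 360°): 214.724°.

214.7°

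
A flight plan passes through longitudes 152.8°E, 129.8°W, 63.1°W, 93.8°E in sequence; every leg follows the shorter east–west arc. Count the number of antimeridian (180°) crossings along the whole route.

1

Leg 1: +152.8° → -129.8°, shortest Δλ = 77.4° (east) — crosses 180°.
Leg 2: -129.8° → -63.1°, shortest Δλ = 66.7° (east) — does not cross 180°.
Leg 3: -63.1° → +93.8°, shortest Δλ = 156.9° (east) — does not cross 180°.
Total crossings: 1.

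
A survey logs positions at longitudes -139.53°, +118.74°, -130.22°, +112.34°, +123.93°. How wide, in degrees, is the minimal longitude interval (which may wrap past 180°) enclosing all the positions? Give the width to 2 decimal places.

117.44°

Sort the longitudes: -139.53°, -130.22°, +112.34°, +118.74°, +123.93°.
Eastward gaps between consecutive values (wrapping around): 9.31°, 242.56°, 6.40°, 5.19°, 96.54°.
Largest gap = 242.56° ⇒ minimal covering band is its complement: 360° − 242.56° = 117.44°.
Band runs from +112.34° eastward to -130.22°, crossing the antimeridian.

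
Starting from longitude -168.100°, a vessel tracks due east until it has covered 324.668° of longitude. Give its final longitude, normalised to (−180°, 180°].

Start at -168.100°; shift +324.668° → +156.568°.
+156.568° already lies in (−180°, 180°].

+156.568°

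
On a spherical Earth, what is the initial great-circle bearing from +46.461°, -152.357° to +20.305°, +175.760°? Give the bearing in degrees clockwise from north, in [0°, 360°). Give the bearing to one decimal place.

Δλ = 175.760 − -152.357 = 328.117°; wrapped into (−180°, 180°]: -31.883°.
θ = atan2( sin Δλ · cos φ₂ , cos φ₁ · sin φ₂ − sin φ₁ · cos φ₂ · cos Δλ )
  = atan2(-0.49536, -0.33825) = -124.326° → normalised to [0°, 360°): 235.674°.

235.7°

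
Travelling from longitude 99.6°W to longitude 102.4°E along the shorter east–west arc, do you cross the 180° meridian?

Yes

Naïve |102.4 − -99.6| = 202.0° > 180°, so the shorter arc goes the other way round — across 180°.
Signed shortest Δλ = ((102.4 − -99.6 + 180) mod 360) − 180 = -158.0°.
Going west by 158.0° from -99.6° passes through 180° before reaching +102.4°.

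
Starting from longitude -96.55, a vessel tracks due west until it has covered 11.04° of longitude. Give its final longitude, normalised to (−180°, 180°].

-107.59°

Start at -96.55°; shift −11.04° → -107.59°.
-107.59° already lies in (−180°, 180°].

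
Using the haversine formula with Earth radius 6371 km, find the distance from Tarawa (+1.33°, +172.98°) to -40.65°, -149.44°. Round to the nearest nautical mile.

3250 nmi

Δλ = -149.44 − 172.98 = -322.42°; wrapped into (−180°, 180°]: 37.58°.
Δφ = -40.65 − 1.33 = -41.98°.
a = sin²(Δφ/2) + cos φ₁ · cos φ₂ · sin²(Δλ/2) = 0.207004.
c = 2·atan2(√a, √(1−a)) = 0.94469 rad → d = 6371·c ≈ 6018.64 km ≈ 3249.80 nmi.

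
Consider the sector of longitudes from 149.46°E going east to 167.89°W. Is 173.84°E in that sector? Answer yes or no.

Band width going east from +149.46° to -167.89°: ((-167.89 − 149.46) mod 360) = 42.65°.
Offset of +173.84° east of the west edge: ((173.84 − 149.46) mod 360) = 24.38°.
24.38° ≤ 42.65° ⇒ inside.

Yes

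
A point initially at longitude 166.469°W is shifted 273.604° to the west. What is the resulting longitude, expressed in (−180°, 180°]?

80.073°W

Start at -166.469°; shift −273.604° → -440.073°.
-440.073° lies outside (−180°, 180°]; add 360° → -80.073°.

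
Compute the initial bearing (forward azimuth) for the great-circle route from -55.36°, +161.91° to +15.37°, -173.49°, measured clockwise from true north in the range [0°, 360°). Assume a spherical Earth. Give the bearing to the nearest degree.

25°

Δλ = -173.49 − 161.91 = -335.40°; wrapped into (−180°, 180°]: 24.60°.
θ = atan2( sin Δλ · cos φ₂ , cos φ₁ · sin φ₂ − sin φ₁ · cos φ₂ · cos Δλ )
  = atan2(0.40139, 0.87197) = 24.718° → normalised to [0°, 360°): 24.718°.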